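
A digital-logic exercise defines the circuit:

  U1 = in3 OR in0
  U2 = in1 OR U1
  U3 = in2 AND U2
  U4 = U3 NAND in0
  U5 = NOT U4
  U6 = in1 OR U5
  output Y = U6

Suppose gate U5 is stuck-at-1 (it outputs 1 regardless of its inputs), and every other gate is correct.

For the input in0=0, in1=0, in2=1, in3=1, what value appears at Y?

Propagate with U5 forced: U1=1, U2=1, U3=1, U4=1, U5=1 [stuck-at-1], U6=1.
So Y = 1. (Without the fault it would be 0.)

1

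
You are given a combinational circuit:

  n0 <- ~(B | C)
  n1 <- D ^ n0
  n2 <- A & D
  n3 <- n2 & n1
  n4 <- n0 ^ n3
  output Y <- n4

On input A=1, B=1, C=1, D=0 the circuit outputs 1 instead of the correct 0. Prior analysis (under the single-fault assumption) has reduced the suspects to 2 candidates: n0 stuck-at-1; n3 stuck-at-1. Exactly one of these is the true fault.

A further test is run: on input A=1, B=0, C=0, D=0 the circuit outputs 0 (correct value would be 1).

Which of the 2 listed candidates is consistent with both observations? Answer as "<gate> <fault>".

Evaluate each candidate on input A=1, B=0, C=0, D=0:
  n0 stuck-at-1: n0=1 [stuck-at-1], n1=1, n2=0, n3=0, n4=1 → 1 — eliminated
  n3 stuck-at-1: n0=1, n1=1, n2=0, n3=1 [stuck-at-1], n4=0 → 0 — matches
Only n3 stuck-at-1 reproduces the observed 0.

n3 stuck-at-1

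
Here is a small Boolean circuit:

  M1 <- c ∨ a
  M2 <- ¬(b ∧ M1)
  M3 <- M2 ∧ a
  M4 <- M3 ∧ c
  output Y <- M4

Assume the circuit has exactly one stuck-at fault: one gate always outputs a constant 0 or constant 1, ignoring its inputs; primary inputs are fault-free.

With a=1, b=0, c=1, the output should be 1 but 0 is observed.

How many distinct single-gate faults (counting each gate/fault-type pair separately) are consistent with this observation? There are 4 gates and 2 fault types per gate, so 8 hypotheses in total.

Fault-free: M1=1, M2=1, M3=1, M4=1 → 1. Observed 0.
  M1 stuck-at-0: output 1 ✗
  M1 stuck-at-1: output 1 ✗
  M2 stuck-at-0: output 0 ✓
  M2 stuck-at-1: output 1 ✗
  M3 stuck-at-0: output 0 ✓
  M3 stuck-at-1: output 1 ✗
  M4 stuck-at-0: output 0 ✓
  M4 stuck-at-1: output 1 ✗
Consistent faults: {M2 stuck-at-0, M3 stuck-at-0, M4 stuck-at-0} — 3 in all.

3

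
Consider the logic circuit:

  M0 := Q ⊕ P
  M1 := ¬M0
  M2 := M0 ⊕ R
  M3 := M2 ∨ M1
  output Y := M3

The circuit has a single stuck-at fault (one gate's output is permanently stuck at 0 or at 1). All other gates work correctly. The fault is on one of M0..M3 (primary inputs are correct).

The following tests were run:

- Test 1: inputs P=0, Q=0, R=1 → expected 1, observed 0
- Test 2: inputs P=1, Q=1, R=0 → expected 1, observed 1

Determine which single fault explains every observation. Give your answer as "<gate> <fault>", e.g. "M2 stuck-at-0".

Fault-free values for test 1 (P=0, Q=0, R=1): M0=0, M1=1, M2=1, M3=1, giving Y=1. Observed 0.
Test 1: faults giving observed 0 are {M0 stuck-at-1, M3 stuck-at-0}.
Test 2 (P=1, Q=1, R=0): fault-free M0=0, M1=1, M2=0, M3=1 → 1; observed 1. Eliminates M3 stuck-at-0.
Only M0 stuck-at-1 is consistent with every test.

M0 stuck-at-1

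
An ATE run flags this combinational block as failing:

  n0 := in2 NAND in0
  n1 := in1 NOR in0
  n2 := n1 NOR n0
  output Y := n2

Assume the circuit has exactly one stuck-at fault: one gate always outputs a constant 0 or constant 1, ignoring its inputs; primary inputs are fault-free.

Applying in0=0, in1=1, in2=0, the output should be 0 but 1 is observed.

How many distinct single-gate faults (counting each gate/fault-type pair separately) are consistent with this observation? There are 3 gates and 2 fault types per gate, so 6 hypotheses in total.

2

Fault-free: n0=1, n1=0, n2=0 → 0. Observed 1.
  n0 stuck-at-0: output 1 ✓
  n0 stuck-at-1: output 0 ✗
  n1 stuck-at-0: output 0 ✗
  n1 stuck-at-1: output 0 ✗
  n2 stuck-at-0: output 0 ✗
  n2 stuck-at-1: output 1 ✓
Consistent faults: {n0 stuck-at-0, n2 stuck-at-1} — 2 in all.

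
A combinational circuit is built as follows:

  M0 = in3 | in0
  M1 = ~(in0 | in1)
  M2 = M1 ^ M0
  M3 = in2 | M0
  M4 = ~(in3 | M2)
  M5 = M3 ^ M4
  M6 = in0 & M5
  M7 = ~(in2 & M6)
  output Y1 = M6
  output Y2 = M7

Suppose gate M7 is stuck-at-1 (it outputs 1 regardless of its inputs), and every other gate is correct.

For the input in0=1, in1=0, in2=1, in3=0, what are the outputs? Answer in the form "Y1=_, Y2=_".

Propagate with M7 forced: M0=1, M1=0, M2=1, M3=1, M4=0, M5=1, M6=1, M7=1 [stuck-at-1].
So the outputs are Y1=1, Y2=1. (Without the fault they would be Y1=1, Y2=0.)

Y1=1, Y2=1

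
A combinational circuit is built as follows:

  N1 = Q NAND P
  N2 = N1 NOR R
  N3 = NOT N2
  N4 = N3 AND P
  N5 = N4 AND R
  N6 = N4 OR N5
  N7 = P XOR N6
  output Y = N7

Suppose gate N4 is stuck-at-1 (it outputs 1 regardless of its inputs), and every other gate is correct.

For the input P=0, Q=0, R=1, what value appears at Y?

1

Propagate with N4 forced: N1=1, N2=0, N3=1, N4=1 [stuck-at-1], N5=1, N6=1, N7=1.
So Y = 1. (Without the fault it would be 0.)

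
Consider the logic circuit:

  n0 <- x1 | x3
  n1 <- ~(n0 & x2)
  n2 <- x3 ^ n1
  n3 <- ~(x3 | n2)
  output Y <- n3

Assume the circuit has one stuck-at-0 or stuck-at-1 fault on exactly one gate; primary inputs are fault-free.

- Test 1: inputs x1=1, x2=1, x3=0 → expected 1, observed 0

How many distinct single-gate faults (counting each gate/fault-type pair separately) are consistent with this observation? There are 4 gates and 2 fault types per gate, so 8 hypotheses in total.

Fault-free: n0=1, n1=0, n2=0, n3=1 → 1. Observed 0.
  n0 stuck-at-0: output 0 ✓
  n0 stuck-at-1: output 1 ✗
  n1 stuck-at-0: output 1 ✗
  n1 stuck-at-1: output 0 ✓
  n2 stuck-at-0: output 1 ✗
  n2 stuck-at-1: output 0 ✓
  n3 stuck-at-0: output 0 ✓
  n3 stuck-at-1: output 1 ✗
Consistent faults: {n0 stuck-at-0, n1 stuck-at-1, n2 stuck-at-1, n3 stuck-at-0} — 4 in all.

4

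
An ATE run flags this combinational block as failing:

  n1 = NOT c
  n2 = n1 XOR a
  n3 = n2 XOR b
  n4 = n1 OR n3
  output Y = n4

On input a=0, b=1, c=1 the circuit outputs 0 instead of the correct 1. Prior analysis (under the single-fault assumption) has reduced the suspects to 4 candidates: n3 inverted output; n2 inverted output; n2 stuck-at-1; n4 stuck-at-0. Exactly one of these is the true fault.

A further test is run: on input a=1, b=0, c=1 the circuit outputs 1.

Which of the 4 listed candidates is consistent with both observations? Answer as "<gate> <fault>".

n2 stuck-at-1

Evaluate each candidate on input a=1, b=0, c=1:
  n3 inverted output: n1=0, n2=1, n3=0 [inverted output], n4=0 → 0 — eliminated
  n2 inverted output: n1=0, n2=0 [inverted output], n3=0, n4=0 → 0 — eliminated
  n2 stuck-at-1: n1=0, n2=1 [stuck-at-1], n3=1, n4=1 → 1 — matches
  n4 stuck-at-0: n1=0, n2=1, n3=1, n4=0 [stuck-at-0] → 0 — eliminated
Only n2 stuck-at-1 reproduces the observed 1.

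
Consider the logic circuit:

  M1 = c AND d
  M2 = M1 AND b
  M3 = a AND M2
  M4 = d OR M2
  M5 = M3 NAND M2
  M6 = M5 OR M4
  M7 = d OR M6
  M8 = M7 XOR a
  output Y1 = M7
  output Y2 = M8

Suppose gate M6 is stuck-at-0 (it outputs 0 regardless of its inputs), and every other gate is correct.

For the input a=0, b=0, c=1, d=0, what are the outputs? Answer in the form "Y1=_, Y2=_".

Y1=0, Y2=0

Propagate with M6 forced: M1=0, M2=0, M3=0, M4=0, M5=1, M6=0 [stuck-at-0], M7=0, M8=0.
So the outputs are Y1=0, Y2=0. (Without the fault they would be Y1=1, Y2=1.)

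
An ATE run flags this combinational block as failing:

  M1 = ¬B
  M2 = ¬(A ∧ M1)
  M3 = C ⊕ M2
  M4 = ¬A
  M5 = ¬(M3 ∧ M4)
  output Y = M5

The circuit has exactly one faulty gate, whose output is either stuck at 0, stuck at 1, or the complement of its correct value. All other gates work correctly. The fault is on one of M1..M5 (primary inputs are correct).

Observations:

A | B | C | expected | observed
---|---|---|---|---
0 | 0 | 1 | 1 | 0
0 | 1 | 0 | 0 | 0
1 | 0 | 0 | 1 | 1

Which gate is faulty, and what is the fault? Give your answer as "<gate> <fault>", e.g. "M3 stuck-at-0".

M3 stuck-at-1

Fault-free values for test 1 (A=0, B=0, C=1): M1=1, M2=1, M3=0, M4=1, M5=1, giving Y=1. Observed 0.
Test 1: faults giving observed 0 are {M2 stuck-at-0, M2 inverted output, M3 stuck-at-1, M3 inverted output, M5 stuck-at-0, M5 inverted output}.
Test 2 (A=0, B=1, C=0): fault-free M1=0, M2=1, M3=1, M4=1, M5=0 → 0; observed 0. Eliminates M2 stuck-at-0, M2 inverted output, M3 inverted output, M5 inverted output.
Test 3 (A=1, B=0, C=0): fault-free M1=1, M2=0, M3=0, M4=0, M5=1 → 1; observed 1. Eliminates M5 stuck-at-0.
Only M3 stuck-at-1 is consistent with every test.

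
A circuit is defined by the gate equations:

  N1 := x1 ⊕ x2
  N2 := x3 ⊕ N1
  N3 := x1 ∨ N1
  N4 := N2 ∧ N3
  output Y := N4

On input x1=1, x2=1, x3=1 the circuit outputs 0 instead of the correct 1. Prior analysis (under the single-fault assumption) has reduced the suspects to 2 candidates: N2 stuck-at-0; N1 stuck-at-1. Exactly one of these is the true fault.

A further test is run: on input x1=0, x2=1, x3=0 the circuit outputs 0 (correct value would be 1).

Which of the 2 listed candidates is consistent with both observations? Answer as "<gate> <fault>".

N2 stuck-at-0

Evaluate each candidate on input x1=0, x2=1, x3=0:
  N2 stuck-at-0: N1=1, N2=0 [stuck-at-0], N3=1, N4=0 → 0 — matches
  N1 stuck-at-1: N1=1 [stuck-at-1], N2=1, N3=1, N4=1 → 1 — eliminated
Only N2 stuck-at-0 reproduces the observed 0.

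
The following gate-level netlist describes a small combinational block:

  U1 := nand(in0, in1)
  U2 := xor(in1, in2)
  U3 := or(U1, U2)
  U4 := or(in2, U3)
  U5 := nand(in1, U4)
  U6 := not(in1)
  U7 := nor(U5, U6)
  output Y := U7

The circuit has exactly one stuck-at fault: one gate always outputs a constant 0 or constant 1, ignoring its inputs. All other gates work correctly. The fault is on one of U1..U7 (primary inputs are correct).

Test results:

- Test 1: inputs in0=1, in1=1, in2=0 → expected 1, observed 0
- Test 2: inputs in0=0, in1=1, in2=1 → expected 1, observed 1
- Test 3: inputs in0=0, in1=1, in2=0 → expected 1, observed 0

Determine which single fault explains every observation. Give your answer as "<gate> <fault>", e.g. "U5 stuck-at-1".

U3 stuck-at-0

Fault-free values for test 1 (in0=1, in1=1, in2=0): U1=0, U2=1, U3=1, U4=1, U5=0, U6=0, U7=1, giving Y=1. Observed 0.
Test 1: faults giving observed 0 are {U2 stuck-at-0, U3 stuck-at-0, U4 stuck-at-0, U5 stuck-at-1, U6 stuck-at-1, U7 stuck-at-0}.
Test 2 (in0=0, in1=1, in2=1): fault-free U1=1, U2=0, U3=1, U4=1, U5=0, U6=0, U7=1 → 1; observed 1. Eliminates U4 stuck-at-0, U5 stuck-at-1, U6 stuck-at-1, U7 stuck-at-0.
Test 3 (in0=0, in1=1, in2=0): fault-free U1=1, U2=1, U3=1, U4=1, U5=0, U6=0, U7=1 → 1; observed 0. Eliminates U2 stuck-at-0.
Only U3 stuck-at-0 is consistent with every test.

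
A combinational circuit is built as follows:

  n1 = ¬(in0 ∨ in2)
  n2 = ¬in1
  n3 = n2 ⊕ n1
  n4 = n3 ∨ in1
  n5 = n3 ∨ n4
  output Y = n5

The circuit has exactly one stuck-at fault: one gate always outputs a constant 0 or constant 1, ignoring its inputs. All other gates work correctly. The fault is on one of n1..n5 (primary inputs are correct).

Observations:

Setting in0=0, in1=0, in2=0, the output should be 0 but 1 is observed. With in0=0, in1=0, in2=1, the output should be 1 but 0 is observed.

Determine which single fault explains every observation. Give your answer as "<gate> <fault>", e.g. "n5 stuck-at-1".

Fault-free values for test 1 (in0=0, in1=0, in2=0): n1=1, n2=1, n3=0, n4=0, n5=0, giving Y=0. Observed 1.
Test 1: faults giving observed 1 are {n1 stuck-at-0, n2 stuck-at-0, n3 stuck-at-1, n4 stuck-at-1, n5 stuck-at-1}.
Test 2 (in0=0, in1=0, in2=1): fault-free n1=0, n2=1, n3=1, n4=1, n5=1 → 1; observed 0. Eliminates n1 stuck-at-0, n3 stuck-at-1, n4 stuck-at-1, n5 stuck-at-1.
Only n2 stuck-at-0 is consistent with every test.

n2 stuck-at-0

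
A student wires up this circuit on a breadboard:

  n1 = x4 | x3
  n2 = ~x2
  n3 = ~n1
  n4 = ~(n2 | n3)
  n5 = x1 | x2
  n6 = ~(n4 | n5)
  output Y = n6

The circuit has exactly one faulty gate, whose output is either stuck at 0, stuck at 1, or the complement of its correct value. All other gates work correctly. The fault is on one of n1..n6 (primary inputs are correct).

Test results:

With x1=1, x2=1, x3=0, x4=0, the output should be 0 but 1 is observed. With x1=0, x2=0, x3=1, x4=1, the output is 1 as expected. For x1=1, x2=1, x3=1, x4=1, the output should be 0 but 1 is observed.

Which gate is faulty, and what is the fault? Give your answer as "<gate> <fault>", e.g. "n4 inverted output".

n6 stuck-at-1

Fault-free values for test 1 (x1=1, x2=1, x3=0, x4=0): n1=0, n2=0, n3=1, n4=0, n5=1, n6=0, giving Y=0. Observed 1.
Test 1: faults giving observed 1 are {n5 stuck-at-0, n5 inverted output, n6 stuck-at-1, n6 inverted output}.
Test 2 (x1=0, x2=0, x3=1, x4=1): fault-free n1=1, n2=1, n3=0, n4=0, n5=0, n6=1 → 1; observed 1. Eliminates n5 inverted output, n6 inverted output.
Test 3 (x1=1, x2=1, x3=1, x4=1): fault-free n1=1, n2=0, n3=0, n4=1, n5=1, n6=0 → 0; observed 1. Eliminates n5 stuck-at-0.
Only n6 stuck-at-1 is consistent with every test.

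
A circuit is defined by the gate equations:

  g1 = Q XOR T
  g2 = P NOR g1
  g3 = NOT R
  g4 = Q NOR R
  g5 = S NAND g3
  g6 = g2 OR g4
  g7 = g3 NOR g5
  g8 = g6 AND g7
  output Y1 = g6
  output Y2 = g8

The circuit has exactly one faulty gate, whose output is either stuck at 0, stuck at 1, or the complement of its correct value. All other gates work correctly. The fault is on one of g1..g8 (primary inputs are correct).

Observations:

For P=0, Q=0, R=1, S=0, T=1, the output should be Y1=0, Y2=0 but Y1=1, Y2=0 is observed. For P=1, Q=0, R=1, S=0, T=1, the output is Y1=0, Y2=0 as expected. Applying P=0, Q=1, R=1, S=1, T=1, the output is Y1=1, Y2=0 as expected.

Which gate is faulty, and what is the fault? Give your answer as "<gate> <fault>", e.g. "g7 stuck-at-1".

g1 stuck-at-0

Fault-free values for test 1 (P=0, Q=0, R=1, S=0, T=1): g1=1, g2=0, g3=0, g4=0, g5=1, g6=0, g7=0, g8=0, giving Y1=0, Y2=0. Observed Y1=1, Y2=0.
Test 1: faults giving observed Y1=1, Y2=0 are {g1 stuck-at-0, g1 inverted output, g2 stuck-at-1, g2 inverted output, g4 stuck-at-1, g4 inverted output, g6 stuck-at-1, g6 inverted output}.
Test 2 (P=1, Q=0, R=1, S=0, T=1): fault-free g1=1, g2=0, g3=0, g4=0, g5=1, g6=0, g7=0, g8=0 → Y1=0, Y2=0; observed Y1=0, Y2=0. Eliminates g2 stuck-at-1, g2 inverted output, g4 stuck-at-1, g4 inverted output, g6 stuck-at-1, g6 inverted output.
Test 3 (P=0, Q=1, R=1, S=1, T=1): fault-free g1=0, g2=1, g3=0, g4=0, g5=1, g6=1, g7=0, g8=0 → Y1=1, Y2=0; observed Y1=1, Y2=0. Eliminates g1 inverted output.
Only g1 stuck-at-0 is consistent with every test.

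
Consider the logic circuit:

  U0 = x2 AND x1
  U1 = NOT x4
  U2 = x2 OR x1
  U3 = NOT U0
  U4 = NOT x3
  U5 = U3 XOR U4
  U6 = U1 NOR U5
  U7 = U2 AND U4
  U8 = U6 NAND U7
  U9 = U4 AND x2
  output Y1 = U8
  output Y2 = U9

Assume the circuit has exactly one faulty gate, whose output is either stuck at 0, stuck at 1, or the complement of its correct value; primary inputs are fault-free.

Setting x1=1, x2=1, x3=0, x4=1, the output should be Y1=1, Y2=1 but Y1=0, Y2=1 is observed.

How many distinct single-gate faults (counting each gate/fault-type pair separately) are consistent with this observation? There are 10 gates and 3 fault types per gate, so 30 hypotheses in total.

10

Fault-free: U0=1, U1=0, U2=1, U3=0, U4=1, U5=1, U6=0, U7=1, U8=1, U9=1 → Y1=1, Y2=1. Observed Y1=0, Y2=1.
  U0: stuck-at-0, inverted output ✓; others ✗
  U1: none of the 3 fault types match ✗
  U2: none of the 3 fault types match ✗
  U3: stuck-at-1, inverted output ✓; others ✗
  U4: none of the 3 fault types match ✗
  U5: stuck-at-0, inverted output ✓; others ✗
  U6: stuck-at-1, inverted output ✓; others ✗
  U7: none of the 3 fault types match ✗
  U8: stuck-at-0, inverted output ✓; others ✗
  U9: none of the 3 fault types match ✗
Consistent faults: {U0 stuck-at-0, U0 inverted output, U3 stuck-at-1, U3 inverted output, U5 stuck-at-0, U5 inverted output, U6 stuck-at-1, U6 inverted output, U8 stuck-at-0, U8 inverted output} — 10 in all.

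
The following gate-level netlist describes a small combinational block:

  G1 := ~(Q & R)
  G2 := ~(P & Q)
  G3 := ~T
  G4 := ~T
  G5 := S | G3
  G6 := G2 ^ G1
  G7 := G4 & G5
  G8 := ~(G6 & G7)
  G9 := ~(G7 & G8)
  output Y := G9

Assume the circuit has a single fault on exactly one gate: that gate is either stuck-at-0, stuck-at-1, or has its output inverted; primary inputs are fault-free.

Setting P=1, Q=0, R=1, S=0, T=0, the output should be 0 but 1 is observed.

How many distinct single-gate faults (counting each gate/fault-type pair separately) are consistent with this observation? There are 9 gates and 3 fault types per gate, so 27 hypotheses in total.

18

Fault-free: G1=1, G2=1, G3=1, G4=1, G5=1, G6=0, G7=1, G8=1, G9=0 → 0. Observed 1.
  G1: stuck-at-0, inverted output ✓; others ✗
  G2: stuck-at-0, inverted output ✓; others ✗
  G3: stuck-at-0, inverted output ✓; others ✗
  G4: stuck-at-0, inverted output ✓; others ✗
  G5: stuck-at-0, inverted output ✓; others ✗
  G6: stuck-at-1, inverted output ✓; others ✗
  G7: stuck-at-0, inverted output ✓; others ✗
  G8: stuck-at-0, inverted output ✓; others ✗
  G9: stuck-at-1, inverted output ✓; others ✗
Consistent faults: {G1 stuck-at-0, G1 inverted output, G2 stuck-at-0, G2 inverted output, G3 stuck-at-0, G3 inverted output, G4 stuck-at-0, G4 inverted output, G5 stuck-at-0, G5 inverted output, G6 stuck-at-1, G6 inverted output, G7 stuck-at-0, G7 inverted output, G8 stuck-at-0, G8 inverted output, G9 stuck-at-1, G9 inverted output} — 18 in all.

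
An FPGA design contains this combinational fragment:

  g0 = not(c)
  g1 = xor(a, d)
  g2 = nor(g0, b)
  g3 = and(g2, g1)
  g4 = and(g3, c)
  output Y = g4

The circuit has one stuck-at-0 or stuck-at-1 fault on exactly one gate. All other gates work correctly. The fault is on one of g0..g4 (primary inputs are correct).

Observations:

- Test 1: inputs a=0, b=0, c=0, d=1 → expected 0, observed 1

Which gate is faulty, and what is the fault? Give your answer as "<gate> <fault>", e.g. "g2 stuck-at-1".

g4 stuck-at-1

Fault-free values for test 1 (a=0, b=0, c=0, d=1): g0=1, g1=1, g2=0, g3=0, g4=0, giving Y=0. Observed 1.
Test 1: faults giving observed 1 are {g4 stuck-at-1}.
Only g4 stuck-at-1 is consistent with every test.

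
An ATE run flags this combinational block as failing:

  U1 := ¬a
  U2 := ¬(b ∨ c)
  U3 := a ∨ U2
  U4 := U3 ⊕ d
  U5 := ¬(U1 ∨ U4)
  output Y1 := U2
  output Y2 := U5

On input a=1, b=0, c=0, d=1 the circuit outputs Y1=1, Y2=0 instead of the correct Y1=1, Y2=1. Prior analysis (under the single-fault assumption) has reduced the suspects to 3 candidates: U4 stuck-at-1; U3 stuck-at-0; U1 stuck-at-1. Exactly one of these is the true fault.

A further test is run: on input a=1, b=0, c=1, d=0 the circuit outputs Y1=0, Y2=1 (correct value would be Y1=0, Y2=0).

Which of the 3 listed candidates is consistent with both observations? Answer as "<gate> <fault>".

Evaluate each candidate on input a=1, b=0, c=1, d=0:
  U4 stuck-at-1: U1=0, U2=0, U3=1, U4=1 [stuck-at-1], U5=0 → Y1=0, Y2=0 — eliminated
  U3 stuck-at-0: U1=0, U2=0, U3=0 [stuck-at-0], U4=0, U5=1 → Y1=0, Y2=1 — matches
  U1 stuck-at-1: U1=1 [stuck-at-1], U2=0, U3=1, U4=1, U5=0 → Y1=0, Y2=0 — eliminated
Only U3 stuck-at-0 reproduces the observed Y1=0, Y2=1.

U3 stuck-at-0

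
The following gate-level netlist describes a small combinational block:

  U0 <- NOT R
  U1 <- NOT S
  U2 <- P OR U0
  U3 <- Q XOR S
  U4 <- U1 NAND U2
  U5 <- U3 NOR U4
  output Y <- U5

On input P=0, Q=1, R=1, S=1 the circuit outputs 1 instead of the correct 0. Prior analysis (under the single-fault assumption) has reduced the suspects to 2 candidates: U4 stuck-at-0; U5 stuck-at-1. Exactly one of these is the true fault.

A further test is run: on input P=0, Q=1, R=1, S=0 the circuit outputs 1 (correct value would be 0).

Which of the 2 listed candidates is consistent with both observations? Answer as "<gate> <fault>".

Evaluate each candidate on input P=0, Q=1, R=1, S=0:
  U4 stuck-at-0: U0=0, U1=1, U2=0, U3=1, U4=0 [stuck-at-0], U5=0 → 0 — eliminated
  U5 stuck-at-1: U0=0, U1=1, U2=0, U3=1, U4=1, U5=1 [stuck-at-1] → 1 — matches
Only U5 stuck-at-1 reproduces the observed 1.

U5 stuck-at-1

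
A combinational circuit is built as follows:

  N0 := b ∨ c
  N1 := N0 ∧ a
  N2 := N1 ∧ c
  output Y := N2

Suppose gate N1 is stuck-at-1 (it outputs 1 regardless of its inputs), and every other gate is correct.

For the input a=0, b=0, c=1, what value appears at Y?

Propagate with N1 forced: N0=1, N1=1 [stuck-at-1], N2=1.
So Y = 1. (Without the fault it would be 0.)

1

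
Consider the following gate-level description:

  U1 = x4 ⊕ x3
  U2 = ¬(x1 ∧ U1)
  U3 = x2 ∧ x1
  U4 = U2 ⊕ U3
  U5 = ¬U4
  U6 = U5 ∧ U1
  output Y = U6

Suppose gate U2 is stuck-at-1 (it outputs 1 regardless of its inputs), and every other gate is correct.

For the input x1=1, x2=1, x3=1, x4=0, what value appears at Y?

Propagate with U2 forced: U1=1, U2=1 [stuck-at-1], U3=1, U4=0, U5=1, U6=1.
So Y = 1. (Without the fault it would be 0.)

1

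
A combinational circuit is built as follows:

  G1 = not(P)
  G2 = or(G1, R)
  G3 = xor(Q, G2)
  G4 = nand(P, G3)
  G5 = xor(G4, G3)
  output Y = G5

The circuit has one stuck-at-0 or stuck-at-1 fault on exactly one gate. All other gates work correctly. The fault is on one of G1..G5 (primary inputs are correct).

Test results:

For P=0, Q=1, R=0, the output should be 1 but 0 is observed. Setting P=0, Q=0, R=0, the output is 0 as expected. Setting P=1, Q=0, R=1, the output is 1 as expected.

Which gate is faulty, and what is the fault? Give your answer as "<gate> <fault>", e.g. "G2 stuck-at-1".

G3 stuck-at-1

Fault-free values for test 1 (P=0, Q=1, R=0): G1=1, G2=1, G3=0, G4=1, G5=1, giving Y=1. Observed 0.
Test 1: faults giving observed 0 are {G1 stuck-at-0, G2 stuck-at-0, G3 stuck-at-1, G4 stuck-at-0, G5 stuck-at-0}.
Test 2 (P=0, Q=0, R=0): fault-free G1=1, G2=1, G3=1, G4=1, G5=0 → 0; observed 0. Eliminates G1 stuck-at-0, G2 stuck-at-0, G4 stuck-at-0.
Test 3 (P=1, Q=0, R=1): fault-free G1=0, G2=1, G3=1, G4=0, G5=1 → 1; observed 1. Eliminates G5 stuck-at-0.
Only G3 stuck-at-1 is consistent with every test.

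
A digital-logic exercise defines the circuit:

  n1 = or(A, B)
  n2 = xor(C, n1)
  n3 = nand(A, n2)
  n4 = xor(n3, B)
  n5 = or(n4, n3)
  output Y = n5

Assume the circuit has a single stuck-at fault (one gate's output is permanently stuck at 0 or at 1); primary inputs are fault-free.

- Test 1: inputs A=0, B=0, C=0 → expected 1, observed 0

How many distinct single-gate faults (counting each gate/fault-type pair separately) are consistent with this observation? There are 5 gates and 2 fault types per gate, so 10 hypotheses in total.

Fault-free: n1=0, n2=0, n3=1, n4=1, n5=1 → 1. Observed 0.
  n1 stuck-at-0: output 1 ✗
  n1 stuck-at-1: output 1 ✗
  n2 stuck-at-0: output 1 ✗
  n2 stuck-at-1: output 1 ✗
  n3 stuck-at-0: output 0 ✓
  n3 stuck-at-1: output 1 ✗
  n4 stuck-at-0: output 1 ✗
  n4 stuck-at-1: output 1 ✗
  n5 stuck-at-0: output 0 ✓
  n5 stuck-at-1: output 1 ✗
Consistent faults: {n3 stuck-at-0, n5 stuck-at-0} — 2 in all.

2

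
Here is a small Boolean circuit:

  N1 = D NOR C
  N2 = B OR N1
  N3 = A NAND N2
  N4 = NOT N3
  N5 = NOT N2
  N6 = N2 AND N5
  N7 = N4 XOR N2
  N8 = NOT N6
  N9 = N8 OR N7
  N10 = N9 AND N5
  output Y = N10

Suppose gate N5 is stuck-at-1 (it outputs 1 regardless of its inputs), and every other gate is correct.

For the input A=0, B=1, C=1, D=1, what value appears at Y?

Propagate with N5 forced: N1=0, N2=1, N3=1, N4=0, N5=1 [stuck-at-1], N6=1, N7=1, N8=0, N9=1, N10=1.
So Y = 1. (Without the fault it would be 0.)

1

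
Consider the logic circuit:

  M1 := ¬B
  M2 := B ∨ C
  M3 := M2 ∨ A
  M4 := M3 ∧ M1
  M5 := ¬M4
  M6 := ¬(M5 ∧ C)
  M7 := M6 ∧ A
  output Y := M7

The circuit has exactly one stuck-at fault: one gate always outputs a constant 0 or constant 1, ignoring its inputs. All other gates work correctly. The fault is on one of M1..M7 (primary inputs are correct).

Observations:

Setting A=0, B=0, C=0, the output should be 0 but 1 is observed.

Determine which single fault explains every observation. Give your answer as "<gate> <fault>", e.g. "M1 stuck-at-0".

M7 stuck-at-1

Fault-free values for test 1 (A=0, B=0, C=0): M1=1, M2=0, M3=0, M4=0, M5=1, M6=1, M7=0, giving Y=0. Observed 1.
Test 1: faults giving observed 1 are {M7 stuck-at-1}.
Only M7 stuck-at-1 is consistent with every test.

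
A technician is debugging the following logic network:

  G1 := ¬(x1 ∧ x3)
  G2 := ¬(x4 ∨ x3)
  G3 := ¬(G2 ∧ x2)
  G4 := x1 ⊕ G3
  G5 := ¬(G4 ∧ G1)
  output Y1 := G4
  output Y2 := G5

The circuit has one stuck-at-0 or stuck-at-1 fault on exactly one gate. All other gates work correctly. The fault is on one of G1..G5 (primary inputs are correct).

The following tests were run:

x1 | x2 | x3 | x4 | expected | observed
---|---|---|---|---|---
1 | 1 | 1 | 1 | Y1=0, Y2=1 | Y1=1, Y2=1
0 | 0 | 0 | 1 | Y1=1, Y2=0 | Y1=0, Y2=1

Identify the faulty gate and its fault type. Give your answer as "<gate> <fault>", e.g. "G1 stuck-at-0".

G3 stuck-at-0

Fault-free values for test 1 (x1=1, x2=1, x3=1, x4=1): G1=0, G2=0, G3=1, G4=0, G5=1, giving Y1=0, Y2=1. Observed Y1=1, Y2=1.
Test 1: faults giving observed Y1=1, Y2=1 are {G2 stuck-at-1, G3 stuck-at-0, G4 stuck-at-1}.
Test 2 (x1=0, x2=0, x3=0, x4=1): fault-free G1=1, G2=0, G3=1, G4=1, G5=0 → Y1=1, Y2=0; observed Y1=0, Y2=1. Eliminates G2 stuck-at-1, G4 stuck-at-1.
Only G3 stuck-at-0 is consistent with every test.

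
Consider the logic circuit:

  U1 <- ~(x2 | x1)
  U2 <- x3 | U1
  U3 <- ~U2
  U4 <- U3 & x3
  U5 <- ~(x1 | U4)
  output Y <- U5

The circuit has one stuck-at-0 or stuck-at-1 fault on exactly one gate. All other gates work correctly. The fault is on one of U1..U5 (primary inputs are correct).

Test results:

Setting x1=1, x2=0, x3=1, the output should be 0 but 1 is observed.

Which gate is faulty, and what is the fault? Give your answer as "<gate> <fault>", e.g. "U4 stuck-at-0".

U5 stuck-at-1

Fault-free values for test 1 (x1=1, x2=0, x3=1): U1=0, U2=1, U3=0, U4=0, U5=0, giving Y=0. Observed 1.
Test 1: faults giving observed 1 are {U5 stuck-at-1}.
Only U5 stuck-at-1 is consistent with every test.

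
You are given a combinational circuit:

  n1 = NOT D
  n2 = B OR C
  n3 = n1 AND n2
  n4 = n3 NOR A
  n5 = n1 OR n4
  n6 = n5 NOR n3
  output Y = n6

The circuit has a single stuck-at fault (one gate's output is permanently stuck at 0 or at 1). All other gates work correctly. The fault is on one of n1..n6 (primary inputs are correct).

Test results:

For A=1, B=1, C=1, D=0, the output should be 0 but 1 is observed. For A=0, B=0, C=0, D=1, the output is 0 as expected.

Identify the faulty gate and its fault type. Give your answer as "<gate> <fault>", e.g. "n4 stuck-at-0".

n1 stuck-at-0

Fault-free values for test 1 (A=1, B=1, C=1, D=0): n1=1, n2=1, n3=1, n4=0, n5=1, n6=0, giving Y=0. Observed 1.
Test 1: faults giving observed 1 are {n1 stuck-at-0, n6 stuck-at-1}.
Test 2 (A=0, B=0, C=0, D=1): fault-free n1=0, n2=0, n3=0, n4=1, n5=1, n6=0 → 0; observed 0. Eliminates n6 stuck-at-1.
Only n1 stuck-at-0 is consistent with every test.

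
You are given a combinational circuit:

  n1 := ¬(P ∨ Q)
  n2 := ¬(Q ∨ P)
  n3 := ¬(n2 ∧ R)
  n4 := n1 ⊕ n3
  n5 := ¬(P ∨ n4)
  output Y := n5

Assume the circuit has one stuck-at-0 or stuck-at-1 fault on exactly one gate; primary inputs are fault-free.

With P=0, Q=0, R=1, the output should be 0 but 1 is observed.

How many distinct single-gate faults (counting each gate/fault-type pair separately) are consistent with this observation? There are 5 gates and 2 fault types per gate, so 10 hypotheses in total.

5

Fault-free: n1=1, n2=1, n3=0, n4=1, n5=0 → 0. Observed 1.
  n1 stuck-at-0: output 1 ✓
  n1 stuck-at-1: output 0 ✗
  n2 stuck-at-0: output 1 ✓
  n2 stuck-at-1: output 0 ✗
  n3 stuck-at-0: output 0 ✗
  n3 stuck-at-1: output 1 ✓
  n4 stuck-at-0: output 1 ✓
  n4 stuck-at-1: output 0 ✗
  n5 stuck-at-0: output 0 ✗
  n5 stuck-at-1: output 1 ✓
Consistent faults: {n1 stuck-at-0, n2 stuck-at-0, n3 stuck-at-1, n4 stuck-at-0, n5 stuck-at-1} — 5 in all.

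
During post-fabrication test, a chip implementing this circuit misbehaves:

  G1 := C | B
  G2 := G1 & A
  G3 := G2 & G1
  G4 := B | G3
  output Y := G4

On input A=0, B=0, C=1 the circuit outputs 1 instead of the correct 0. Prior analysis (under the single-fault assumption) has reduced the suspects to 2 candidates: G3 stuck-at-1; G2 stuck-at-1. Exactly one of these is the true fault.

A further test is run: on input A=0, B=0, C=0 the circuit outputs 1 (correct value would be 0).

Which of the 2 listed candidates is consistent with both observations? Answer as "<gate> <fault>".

G3 stuck-at-1

Evaluate each candidate on input A=0, B=0, C=0:
  G3 stuck-at-1: G1=0, G2=0, G3=1 [stuck-at-1], G4=1 → 1 — matches
  G2 stuck-at-1: G1=0, G2=1 [stuck-at-1], G3=0, G4=0 → 0 — eliminated
Only G3 stuck-at-1 reproduces the observed 1.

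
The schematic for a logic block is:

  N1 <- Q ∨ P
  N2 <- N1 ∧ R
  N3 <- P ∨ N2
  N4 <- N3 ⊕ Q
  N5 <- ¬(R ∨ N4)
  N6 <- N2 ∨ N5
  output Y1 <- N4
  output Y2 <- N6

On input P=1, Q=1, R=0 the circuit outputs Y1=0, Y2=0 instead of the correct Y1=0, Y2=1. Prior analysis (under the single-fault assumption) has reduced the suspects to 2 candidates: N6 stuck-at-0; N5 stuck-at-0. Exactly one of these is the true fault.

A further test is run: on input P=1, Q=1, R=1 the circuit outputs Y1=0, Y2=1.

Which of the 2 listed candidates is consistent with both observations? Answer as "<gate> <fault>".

N5 stuck-at-0

Evaluate each candidate on input P=1, Q=1, R=1:
  N6 stuck-at-0: N1=1, N2=1, N3=1, N4=0, N5=0, N6=0 [stuck-at-0] → Y1=0, Y2=0 — eliminated
  N5 stuck-at-0: N1=1, N2=1, N3=1, N4=0, N5=0 [stuck-at-0], N6=1 → Y1=0, Y2=1 — matches
Only N5 stuck-at-0 reproduces the observed Y1=0, Y2=1.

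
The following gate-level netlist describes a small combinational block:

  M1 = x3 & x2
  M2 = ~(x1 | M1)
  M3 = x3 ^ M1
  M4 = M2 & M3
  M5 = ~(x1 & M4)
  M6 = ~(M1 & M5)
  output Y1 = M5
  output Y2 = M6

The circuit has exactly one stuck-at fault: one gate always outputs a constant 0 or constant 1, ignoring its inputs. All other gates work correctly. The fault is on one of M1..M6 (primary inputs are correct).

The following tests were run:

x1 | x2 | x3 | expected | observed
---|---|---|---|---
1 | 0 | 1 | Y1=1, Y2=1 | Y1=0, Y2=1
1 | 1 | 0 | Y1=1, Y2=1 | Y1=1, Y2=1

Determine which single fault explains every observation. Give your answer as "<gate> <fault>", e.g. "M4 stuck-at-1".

M2 stuck-at-1

Fault-free values for test 1 (x1=1, x2=0, x3=1): M1=0, M2=0, M3=1, M4=0, M5=1, M6=1, giving Y1=1, Y2=1. Observed Y1=0, Y2=1.
Test 1: faults giving observed Y1=0, Y2=1 are {M2 stuck-at-1, M4 stuck-at-1, M5 stuck-at-0}.
Test 2 (x1=1, x2=1, x3=0): fault-free M1=0, M2=0, M3=0, M4=0, M5=1, M6=1 → Y1=1, Y2=1; observed Y1=1, Y2=1. Eliminates M4 stuck-at-1, M5 stuck-at-0.
Only M2 stuck-at-1 is consistent with every test.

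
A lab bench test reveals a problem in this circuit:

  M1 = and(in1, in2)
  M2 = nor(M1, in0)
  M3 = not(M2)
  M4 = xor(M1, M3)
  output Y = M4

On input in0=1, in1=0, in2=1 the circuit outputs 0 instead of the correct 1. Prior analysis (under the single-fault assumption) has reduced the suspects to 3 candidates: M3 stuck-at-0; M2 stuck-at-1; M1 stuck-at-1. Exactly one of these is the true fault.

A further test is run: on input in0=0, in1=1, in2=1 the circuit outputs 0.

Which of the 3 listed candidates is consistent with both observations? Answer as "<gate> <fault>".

Evaluate each candidate on input in0=0, in1=1, in2=1:
  M3 stuck-at-0: M1=1, M2=0, M3=0 [stuck-at-0], M4=1 → 1 — eliminated
  M2 stuck-at-1: M1=1, M2=1 [stuck-at-1], M3=0, M4=1 → 1 — eliminated
  M1 stuck-at-1: M1=1 [stuck-at-1], M2=0, M3=1, M4=0 → 0 — matches
Only M1 stuck-at-1 reproduces the observed 0.

M1 stuck-at-1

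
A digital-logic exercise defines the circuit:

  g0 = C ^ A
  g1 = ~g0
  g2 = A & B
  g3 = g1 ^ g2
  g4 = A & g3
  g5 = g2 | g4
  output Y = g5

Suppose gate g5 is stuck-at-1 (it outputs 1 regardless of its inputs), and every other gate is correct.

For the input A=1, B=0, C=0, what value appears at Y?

Propagate with g5 forced: g0=1, g1=0, g2=0, g3=0, g4=0, g5=1 [stuck-at-1].
So Y = 1. (Without the fault it would be 0.)

1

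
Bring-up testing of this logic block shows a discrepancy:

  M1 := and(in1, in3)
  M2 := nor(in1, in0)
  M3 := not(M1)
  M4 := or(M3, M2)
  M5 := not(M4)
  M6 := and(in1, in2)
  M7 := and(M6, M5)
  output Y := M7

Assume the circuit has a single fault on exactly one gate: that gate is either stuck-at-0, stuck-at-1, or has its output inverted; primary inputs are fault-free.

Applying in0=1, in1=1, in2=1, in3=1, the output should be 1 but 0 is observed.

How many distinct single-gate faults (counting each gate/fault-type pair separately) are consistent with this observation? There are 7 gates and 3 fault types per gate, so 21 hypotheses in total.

Fault-free: M1=1, M2=0, M3=0, M4=0, M5=1, M6=1, M7=1 → 1. Observed 0.
  M1: stuck-at-0, inverted output ✓; others ✗
  M2: stuck-at-1, inverted output ✓; others ✗
  M3: stuck-at-1, inverted output ✓; others ✗
  M4: stuck-at-1, inverted output ✓; others ✗
  M5: stuck-at-0, inverted output ✓; others ✗
  M6: stuck-at-0, inverted output ✓; others ✗
  M7: stuck-at-0, inverted output ✓; others ✗
Consistent faults: {M1 stuck-at-0, M1 inverted output, M2 stuck-at-1, M2 inverted output, M3 stuck-at-1, M3 inverted output, M4 stuck-at-1, M4 inverted output, M5 stuck-at-0, M5 inverted output, M6 stuck-at-0, M6 inverted output, M7 stuck-at-0, M7 inverted output} — 14 in all.

14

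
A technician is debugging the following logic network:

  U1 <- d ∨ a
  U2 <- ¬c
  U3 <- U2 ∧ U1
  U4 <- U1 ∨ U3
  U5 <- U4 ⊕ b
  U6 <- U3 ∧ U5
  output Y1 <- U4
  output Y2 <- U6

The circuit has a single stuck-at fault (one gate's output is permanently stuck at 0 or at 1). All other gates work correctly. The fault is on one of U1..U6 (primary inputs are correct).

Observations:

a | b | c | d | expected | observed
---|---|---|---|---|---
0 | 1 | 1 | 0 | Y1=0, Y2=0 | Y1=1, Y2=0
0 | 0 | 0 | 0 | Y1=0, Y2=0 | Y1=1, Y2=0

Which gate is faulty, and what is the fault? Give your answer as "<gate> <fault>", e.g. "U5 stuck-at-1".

Fault-free values for test 1 (a=0, b=1, c=1, d=0): U1=0, U2=0, U3=0, U4=0, U5=1, U6=0, giving Y1=0, Y2=0. Observed Y1=1, Y2=0.
Test 1: faults giving observed Y1=1, Y2=0 are {U1 stuck-at-1, U3 stuck-at-1, U4 stuck-at-1}.
Test 2 (a=0, b=0, c=0, d=0): fault-free U1=0, U2=1, U3=0, U4=0, U5=0, U6=0 → Y1=0, Y2=0; observed Y1=1, Y2=0. Eliminates U1 stuck-at-1, U3 stuck-at-1.
Only U4 stuck-at-1 is consistent with every test.

U4 stuck-at-1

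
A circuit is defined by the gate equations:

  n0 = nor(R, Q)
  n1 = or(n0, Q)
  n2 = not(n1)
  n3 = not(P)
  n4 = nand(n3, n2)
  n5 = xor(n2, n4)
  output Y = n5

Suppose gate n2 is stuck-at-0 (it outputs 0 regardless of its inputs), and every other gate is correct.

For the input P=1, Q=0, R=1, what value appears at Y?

Propagate with n2 forced: n0=0, n1=0, n2=0 [stuck-at-0], n3=0, n4=1, n5=1.
So Y = 1. (Without the fault it would be 0.)

1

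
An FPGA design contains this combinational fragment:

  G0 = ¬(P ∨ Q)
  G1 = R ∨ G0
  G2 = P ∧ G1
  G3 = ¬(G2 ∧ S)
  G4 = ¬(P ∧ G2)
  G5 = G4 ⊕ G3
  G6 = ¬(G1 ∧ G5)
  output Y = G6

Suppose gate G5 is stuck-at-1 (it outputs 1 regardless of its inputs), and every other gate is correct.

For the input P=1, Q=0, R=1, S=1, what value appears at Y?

0

Propagate with G5 forced: G0=0, G1=1, G2=1, G3=0, G4=0, G5=1 [stuck-at-1], G6=0.
So Y = 0. (Without the fault it would be 1.)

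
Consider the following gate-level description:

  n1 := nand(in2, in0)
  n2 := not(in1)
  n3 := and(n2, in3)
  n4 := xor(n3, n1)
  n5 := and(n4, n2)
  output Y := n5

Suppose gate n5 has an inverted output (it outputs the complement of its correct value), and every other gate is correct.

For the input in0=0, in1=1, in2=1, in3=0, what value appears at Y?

Propagate with n5 forced: n1=1, n2=0, n3=0, n4=1, n5=1 [inverted output].
So Y = 1. (Without the fault it would be 0.)

1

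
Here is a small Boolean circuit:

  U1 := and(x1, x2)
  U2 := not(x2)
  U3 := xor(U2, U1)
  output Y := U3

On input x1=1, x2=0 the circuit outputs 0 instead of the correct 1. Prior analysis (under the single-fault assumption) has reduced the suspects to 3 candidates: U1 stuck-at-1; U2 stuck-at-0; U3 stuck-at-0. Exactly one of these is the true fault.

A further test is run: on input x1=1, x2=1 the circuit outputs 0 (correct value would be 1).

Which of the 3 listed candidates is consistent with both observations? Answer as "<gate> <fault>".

U3 stuck-at-0

Evaluate each candidate on input x1=1, x2=1:
  U1 stuck-at-1: U1=1 [stuck-at-1], U2=0, U3=1 → 1 — eliminated
  U2 stuck-at-0: U1=1, U2=0 [stuck-at-0], U3=1 → 1 — eliminated
  U3 stuck-at-0: U1=1, U2=0, U3=0 [stuck-at-0] → 0 — matches
Only U3 stuck-at-0 reproduces the observed 0.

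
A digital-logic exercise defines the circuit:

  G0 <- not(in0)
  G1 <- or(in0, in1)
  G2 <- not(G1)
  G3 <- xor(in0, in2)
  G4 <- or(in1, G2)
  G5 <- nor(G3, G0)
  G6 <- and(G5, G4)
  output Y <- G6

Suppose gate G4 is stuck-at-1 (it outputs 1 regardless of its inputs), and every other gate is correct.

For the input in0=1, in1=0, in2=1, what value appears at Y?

Propagate with G4 forced: G0=0, G1=1, G2=0, G3=0, G4=1 [stuck-at-1], G5=1, G6=1.
So Y = 1. (Without the fault it would be 0.)

1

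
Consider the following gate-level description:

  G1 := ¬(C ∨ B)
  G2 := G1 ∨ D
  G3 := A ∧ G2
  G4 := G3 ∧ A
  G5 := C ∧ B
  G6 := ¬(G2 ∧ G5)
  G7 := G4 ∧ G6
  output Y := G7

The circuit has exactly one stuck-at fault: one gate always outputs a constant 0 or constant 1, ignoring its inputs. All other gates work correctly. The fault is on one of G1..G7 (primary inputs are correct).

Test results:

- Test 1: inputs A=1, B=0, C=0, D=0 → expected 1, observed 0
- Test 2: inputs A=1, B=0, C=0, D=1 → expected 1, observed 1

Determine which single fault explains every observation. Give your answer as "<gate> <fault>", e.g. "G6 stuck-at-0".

G1 stuck-at-0

Fault-free values for test 1 (A=1, B=0, C=0, D=0): G1=1, G2=1, G3=1, G4=1, G5=0, G6=1, G7=1, giving Y=1. Observed 0.
Test 1: faults giving observed 0 are {G1 stuck-at-0, G2 stuck-at-0, G3 stuck-at-0, G4 stuck-at-0, G5 stuck-at-1, G6 stuck-at-0, G7 stuck-at-0}.
Test 2 (A=1, B=0, C=0, D=1): fault-free G1=1, G2=1, G3=1, G4=1, G5=0, G6=1, G7=1 → 1; observed 1. Eliminates G2 stuck-at-0, G3 stuck-at-0, G4 stuck-at-0, G5 stuck-at-1, G6 stuck-at-0, G7 stuck-at-0.
Only G1 stuck-at-0 is consistent with every test.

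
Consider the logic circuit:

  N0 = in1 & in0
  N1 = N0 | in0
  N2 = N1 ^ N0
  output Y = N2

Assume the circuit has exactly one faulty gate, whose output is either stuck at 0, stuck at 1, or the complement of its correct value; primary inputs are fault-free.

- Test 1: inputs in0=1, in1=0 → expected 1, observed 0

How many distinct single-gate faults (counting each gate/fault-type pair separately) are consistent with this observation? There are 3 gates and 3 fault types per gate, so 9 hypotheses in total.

Fault-free: N0=0, N1=1, N2=1 → 1. Observed 0.
  N0 stuck-at-0: output 1 ✗
  N0 stuck-at-1: output 0 ✓
  N0 inverted output: output 0 ✓
  N1 stuck-at-0: output 0 ✓
  N1 stuck-at-1: output 1 ✗
  N1 inverted output: output 0 ✓
  N2 stuck-at-0: output 0 ✓
  N2 stuck-at-1: output 1 ✗
  N2 inverted output: output 0 ✓
Consistent faults: {N0 stuck-at-1, N0 inverted output, N1 stuck-at-0, N1 inverted output, N2 stuck-at-0, N2 inverted output} — 6 in all.

6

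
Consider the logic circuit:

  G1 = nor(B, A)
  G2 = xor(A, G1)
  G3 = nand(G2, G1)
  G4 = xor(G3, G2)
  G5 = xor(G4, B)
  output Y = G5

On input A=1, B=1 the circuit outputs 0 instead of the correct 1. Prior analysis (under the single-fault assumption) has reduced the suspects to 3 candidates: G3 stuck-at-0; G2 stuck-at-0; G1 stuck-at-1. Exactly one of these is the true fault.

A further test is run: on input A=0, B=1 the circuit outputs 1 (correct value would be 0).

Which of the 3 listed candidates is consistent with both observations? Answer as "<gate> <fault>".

Evaluate each candidate on input A=0, B=1:
  G3 stuck-at-0: G1=0, G2=0, G3=0 [stuck-at-0], G4=0, G5=1 → 1 — matches
  G2 stuck-at-0: G1=0, G2=0 [stuck-at-0], G3=1, G4=1, G5=0 → 0 — eliminated
  G1 stuck-at-1: G1=1 [stuck-at-1], G2=1, G3=0, G4=1, G5=0 → 0 — eliminated
Only G3 stuck-at-0 reproduces the observed 1.

G3 stuck-at-0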